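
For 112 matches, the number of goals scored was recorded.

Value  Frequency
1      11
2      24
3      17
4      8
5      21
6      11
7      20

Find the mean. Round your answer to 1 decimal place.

Values: 1, 2, 3, 4, 5, 6, 7
Σfx = 11×1 + 24×2 + 17×3 + 8×4 + 21×5 + 11×6 + 20×7 = 453
n = Σf = 112
Mean = 453 / 112 = 4.0446

4.0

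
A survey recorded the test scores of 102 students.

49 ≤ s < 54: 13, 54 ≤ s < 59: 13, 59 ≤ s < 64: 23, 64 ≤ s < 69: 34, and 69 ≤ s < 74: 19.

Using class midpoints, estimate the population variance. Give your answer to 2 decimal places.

40.28

Midpoints: 51.5, 56.5, 61.5, 66.5, 71.5
n = 102, Σfm = 6438, mean = 63.1176
Σfm² = 410459.5
Σf(m − x̄)² = Σfm² − (Σfm)²/n = 410459.5 − 6438²/102 = 4108.0882
Population variance = 4108.0882 / 102 = 40.2754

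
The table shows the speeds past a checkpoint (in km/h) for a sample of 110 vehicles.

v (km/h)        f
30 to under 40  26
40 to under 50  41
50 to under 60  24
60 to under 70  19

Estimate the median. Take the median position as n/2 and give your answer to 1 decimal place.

47.1

Cumulative frequencies: 26, 67, 91, 110
n = 110; position = n/2 = 55.
This falls in the class 40 to under 50: L = 40, F = 26, f = 41, h = 10.
Median ≈ 40 + ((55 − 26) / 41) × 10 = 47.0732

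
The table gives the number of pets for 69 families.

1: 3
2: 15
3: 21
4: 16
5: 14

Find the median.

3

Cumulative frequencies: 3, 18, 39, 55, 69
n = 69, so the median is the value in position (n+1)/2 = 35.
Position 35 falls at value 3.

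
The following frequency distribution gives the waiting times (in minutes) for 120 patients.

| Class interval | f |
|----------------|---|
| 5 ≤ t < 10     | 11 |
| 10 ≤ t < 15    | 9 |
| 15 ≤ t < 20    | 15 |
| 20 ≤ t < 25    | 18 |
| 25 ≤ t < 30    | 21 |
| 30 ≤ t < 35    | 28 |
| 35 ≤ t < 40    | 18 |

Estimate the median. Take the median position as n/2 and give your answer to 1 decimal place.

26.7

Cumulative frequencies: 11, 20, 35, 53, 74, 102, 120
n = 120; position = n/2 = 60.
This falls in the class 25 ≤ t < 30: L = 25, F = 53, f = 21, h = 5.
Median ≈ 25 + ((60 − 53) / 21) × 5 = 26.6667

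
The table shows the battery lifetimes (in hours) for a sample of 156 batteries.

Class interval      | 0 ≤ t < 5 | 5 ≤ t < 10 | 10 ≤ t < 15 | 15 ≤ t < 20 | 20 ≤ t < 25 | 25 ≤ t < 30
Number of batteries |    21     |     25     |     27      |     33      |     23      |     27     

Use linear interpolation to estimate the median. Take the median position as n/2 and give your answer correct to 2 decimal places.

15.76

Cumulative frequencies: 21, 46, 73, 106, 129, 156
n = 156; position = n/2 = 78.
This falls in the class 15 ≤ t < 20: L = 15, F = 73, f = 33, h = 5.
Median ≈ 15 + ((78 − 73) / 33) × 5 = 15.7576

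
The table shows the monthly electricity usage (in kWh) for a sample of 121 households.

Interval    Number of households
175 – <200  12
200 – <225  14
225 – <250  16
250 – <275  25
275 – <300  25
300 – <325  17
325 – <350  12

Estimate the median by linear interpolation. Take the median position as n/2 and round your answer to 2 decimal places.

Cumulative frequencies: 12, 26, 42, 67, 92, 109, 121
n = 121; position = n/2 = 60.5.
This falls in the class 250 – <275: L = 250, F = 42, f = 25, h = 25.
Median ≈ 250 + ((60.5 − 42) / 25) × 25 = 268.5000

268.50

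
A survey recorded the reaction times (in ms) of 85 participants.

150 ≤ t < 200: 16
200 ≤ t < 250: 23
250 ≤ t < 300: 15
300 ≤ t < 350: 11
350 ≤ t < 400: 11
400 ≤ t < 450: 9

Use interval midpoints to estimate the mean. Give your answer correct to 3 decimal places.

Midpoints: 175, 225, 275, 325, 375, 425
Σfm = 16×175 + 23×225 + 15×275 + 11×325 + 11×375 + 9×425 = 23625
n = Σf = 85
Mean = 23625 / 85 = 277.9412

277.941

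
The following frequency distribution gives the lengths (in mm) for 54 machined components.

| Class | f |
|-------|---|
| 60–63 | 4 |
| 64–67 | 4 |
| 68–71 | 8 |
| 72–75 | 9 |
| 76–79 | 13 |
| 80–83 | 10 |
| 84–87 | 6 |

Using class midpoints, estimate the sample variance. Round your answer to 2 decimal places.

47.46

Midpoints: 61.5, 65.5, 69.5, 73.5, 77.5, 81.5, 85.5
n = 54, Σfm = 4061, mean = 75.2037
Σfm² = 307917.5
Σf(m − x̄)² = Σfm² − (Σfm)²/n = 307917.5 − 4061²/54 = 2515.2593
Sample variance = 2515.2593 / 53 = 47.4577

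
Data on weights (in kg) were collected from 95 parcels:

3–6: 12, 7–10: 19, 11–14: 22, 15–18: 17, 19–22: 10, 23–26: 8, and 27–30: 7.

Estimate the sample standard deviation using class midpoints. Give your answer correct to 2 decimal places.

6.97

Midpoints: 4.5, 8.5, 12.5, 16.5, 20.5, 24.5, 28.5
n = 95, Σfm = 1371.5, mean = 14.4368
Σfm² = 24371.75
Σf(m − x̄)² = Σfm² − (Σfm)²/n = 24371.75 − 1371.5²/95 = 4571.6211
Sample variance = 4571.6211 / 94 = 48.6343
Standard deviation = √48.6343 = 6.9738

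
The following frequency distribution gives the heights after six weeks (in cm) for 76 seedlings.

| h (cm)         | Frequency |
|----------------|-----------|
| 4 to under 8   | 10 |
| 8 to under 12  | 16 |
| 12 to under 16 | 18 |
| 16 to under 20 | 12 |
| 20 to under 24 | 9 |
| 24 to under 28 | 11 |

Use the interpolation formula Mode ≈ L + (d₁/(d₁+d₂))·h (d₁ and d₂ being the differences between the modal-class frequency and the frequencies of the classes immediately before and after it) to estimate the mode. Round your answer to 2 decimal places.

13.00

Modal class: 12 to under 16 (highest frequency 18).
d₁ = 18 − 16 = 2, d₂ = 18 − 12 = 6
Mode ≈ 12 + (2/(2+6)) × 4 = 12 + 1.0000 = 13.0000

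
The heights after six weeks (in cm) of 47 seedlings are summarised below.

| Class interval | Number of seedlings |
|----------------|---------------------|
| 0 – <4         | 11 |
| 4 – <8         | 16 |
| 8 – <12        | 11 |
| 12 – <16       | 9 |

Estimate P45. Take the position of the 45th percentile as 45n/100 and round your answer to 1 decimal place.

Cumulative frequencies: 11, 27, 38, 47
n = 47; position = 45n/100 = 21.15.
This falls in the class 4 – <8: L = 4, F = 11, f = 16, h = 4.
45th percentile ≈ 4 + ((21.15 − 11) / 16) × 4 = 6.5375

6.5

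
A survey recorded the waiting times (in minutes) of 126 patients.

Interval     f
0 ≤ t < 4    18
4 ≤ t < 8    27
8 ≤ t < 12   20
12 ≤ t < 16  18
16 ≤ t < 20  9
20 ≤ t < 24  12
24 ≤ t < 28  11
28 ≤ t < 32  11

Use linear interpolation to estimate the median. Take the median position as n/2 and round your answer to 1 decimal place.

Cumulative frequencies: 18, 45, 65, 83, 92, 104, 115, 126
n = 126; position = n/2 = 63.
This falls in the class 8 ≤ t < 12: L = 8, F = 45, f = 20, h = 4.
Median ≈ 8 + ((63 − 45) / 20) × 4 = 11.6000

11.6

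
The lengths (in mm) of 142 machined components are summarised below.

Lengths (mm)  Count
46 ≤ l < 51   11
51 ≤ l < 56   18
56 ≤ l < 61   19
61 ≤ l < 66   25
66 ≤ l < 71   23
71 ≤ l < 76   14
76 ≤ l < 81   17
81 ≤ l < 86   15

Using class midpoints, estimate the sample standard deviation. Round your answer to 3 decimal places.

10.514

Midpoints: 48.5, 53.5, 58.5, 63.5, 68.5, 73.5, 78.5, 83.5
n = 142, Σfm = 9387, mean = 66.1056
Σfm² = 636119.5
Σf(m − x̄)² = Σfm² − (Σfm)²/n = 636119.5 − 9387²/142 = 15585.9155
Sample variance = 15585.9155 / 141 = 110.5384
Standard deviation = √110.5384 = 10.5137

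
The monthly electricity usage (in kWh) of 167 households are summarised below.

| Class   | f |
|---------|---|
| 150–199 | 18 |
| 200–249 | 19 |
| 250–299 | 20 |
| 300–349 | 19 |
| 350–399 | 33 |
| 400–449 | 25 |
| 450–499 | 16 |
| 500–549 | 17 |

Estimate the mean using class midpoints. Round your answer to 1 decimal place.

350.5

Midpoints: 174.5, 224.5, 274.5, 324.5, 374.5, 424.5, 474.5, 524.5
Σfm = 18×174.5 + 19×224.5 + 20×274.5 + 19×324.5 + 33×374.5 + 25×424.5 + 16×474.5 + 17×524.5 = 58541.5
n = Σf = 167
Mean = 58541.5 / 167 = 350.5479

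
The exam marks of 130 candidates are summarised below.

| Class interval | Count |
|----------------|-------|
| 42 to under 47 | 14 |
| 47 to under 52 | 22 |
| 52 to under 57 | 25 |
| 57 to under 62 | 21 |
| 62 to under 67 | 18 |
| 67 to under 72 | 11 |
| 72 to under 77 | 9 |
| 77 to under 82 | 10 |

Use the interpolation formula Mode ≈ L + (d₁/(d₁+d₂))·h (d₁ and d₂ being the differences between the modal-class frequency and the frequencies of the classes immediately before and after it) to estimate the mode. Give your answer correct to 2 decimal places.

Modal class: 52 to under 57 (highest frequency 25).
d₁ = 25 − 22 = 3, d₂ = 25 − 21 = 4
Mode ≈ 52 + (3/(3+4)) × 5 = 52 + 2.1429 = 54.1429

54.14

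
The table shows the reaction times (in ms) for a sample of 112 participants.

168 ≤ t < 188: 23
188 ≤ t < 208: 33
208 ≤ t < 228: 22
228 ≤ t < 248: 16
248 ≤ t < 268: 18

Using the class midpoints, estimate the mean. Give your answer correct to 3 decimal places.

213.179

Midpoints: 178, 198, 218, 238, 258
Σfm = 23×178 + 33×198 + 22×218 + 16×238 + 18×258 = 23876
n = Σf = 112
Mean = 23876 / 112 = 213.1786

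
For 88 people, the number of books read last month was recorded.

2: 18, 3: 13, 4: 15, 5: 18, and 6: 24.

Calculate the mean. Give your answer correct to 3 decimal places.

Values: 2, 3, 4, 5, 6
Σfx = 18×2 + 13×3 + 15×4 + 18×5 + 24×6 = 369
n = Σf = 88
Mean = 369 / 88 = 4.1932

4.193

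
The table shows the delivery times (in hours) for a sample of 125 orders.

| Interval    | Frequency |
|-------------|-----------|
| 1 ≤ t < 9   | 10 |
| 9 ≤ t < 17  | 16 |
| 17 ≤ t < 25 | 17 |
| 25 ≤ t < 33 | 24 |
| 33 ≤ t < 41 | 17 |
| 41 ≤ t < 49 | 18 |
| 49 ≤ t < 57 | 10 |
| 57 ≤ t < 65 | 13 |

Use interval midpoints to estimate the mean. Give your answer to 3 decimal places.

32.584

Midpoints: 5, 13, 21, 29, 37, 45, 53, 61
Σfm = 10×5 + 16×13 + 17×21 + 24×29 + 17×37 + 18×45 + 10×53 + 13×61 = 4073
n = Σf = 125
Mean = 4073 / 125 = 32.5840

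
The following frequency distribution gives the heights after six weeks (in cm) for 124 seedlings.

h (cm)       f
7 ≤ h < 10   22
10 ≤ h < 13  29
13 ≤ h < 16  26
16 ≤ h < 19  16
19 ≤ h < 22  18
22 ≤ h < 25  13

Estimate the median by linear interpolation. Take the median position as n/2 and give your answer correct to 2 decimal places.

Cumulative frequencies: 22, 51, 77, 93, 111, 124
n = 124; position = n/2 = 62.
This falls in the class 13 ≤ h < 16: L = 13, F = 51, f = 26, h = 3.
Median ≈ 13 + ((62 − 51) / 26) × 3 = 14.2692

14.27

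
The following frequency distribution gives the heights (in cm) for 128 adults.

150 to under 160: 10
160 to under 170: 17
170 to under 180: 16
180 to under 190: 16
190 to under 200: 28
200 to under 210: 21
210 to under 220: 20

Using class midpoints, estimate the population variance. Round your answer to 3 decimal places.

348.804

Midpoints: 155, 165, 175, 185, 195, 205, 215
n = 128, Σfm = 24180, mean = 188.9062
Σfm² = 4612400
Σf(m − x̄)² = Σfm² − (Σfm)²/n = 4612400 − 24180²/128 = 44646.8750
Population variance = 44646.8750 / 128 = 348.8037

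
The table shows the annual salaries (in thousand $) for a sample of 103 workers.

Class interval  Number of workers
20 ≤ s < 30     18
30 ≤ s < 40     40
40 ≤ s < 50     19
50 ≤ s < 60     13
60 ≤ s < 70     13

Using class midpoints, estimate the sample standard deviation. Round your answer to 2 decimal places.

12.67

Midpoints: 25, 35, 45, 55, 65
n = 103, Σfm = 4265, mean = 41.4078
Σfm² = 192975
Σf(m − x̄)² = Σfm² − (Σfm)²/n = 192975 − 4265²/103 = 16370.8738
Sample variance = 16370.8738 / 102 = 160.4988
Standard deviation = √160.4988 = 12.6688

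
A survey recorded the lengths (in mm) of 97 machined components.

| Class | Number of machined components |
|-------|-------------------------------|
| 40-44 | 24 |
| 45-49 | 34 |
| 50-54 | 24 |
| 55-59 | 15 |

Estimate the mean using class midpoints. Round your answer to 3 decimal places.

48.546

Midpoints: 42, 47, 52, 57
Σfm = 24×42 + 34×47 + 24×52 + 15×57 = 4709
n = Σf = 97
Mean = 4709 / 97 = 48.5464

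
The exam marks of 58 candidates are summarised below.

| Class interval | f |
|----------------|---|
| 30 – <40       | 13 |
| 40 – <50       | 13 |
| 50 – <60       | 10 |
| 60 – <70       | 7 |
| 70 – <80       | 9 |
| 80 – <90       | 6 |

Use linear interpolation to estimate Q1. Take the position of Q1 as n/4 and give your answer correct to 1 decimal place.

Cumulative frequencies: 13, 26, 36, 43, 52, 58
n = 58; position = n/4 = 14.5.
This falls in the class 40 – <50: L = 40, F = 13, f = 13, h = 10.
Lower quartile ≈ 40 + ((14.5 − 13) / 13) × 10 = 41.1538

41.2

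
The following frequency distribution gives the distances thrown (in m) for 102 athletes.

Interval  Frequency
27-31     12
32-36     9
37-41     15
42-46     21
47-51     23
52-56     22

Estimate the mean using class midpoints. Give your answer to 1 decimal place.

43.9

Midpoints: 29, 34, 39, 44, 49, 54
Σfm = 12×29 + 9×34 + 15×39 + 21×44 + 23×49 + 22×54 = 4478
n = Σf = 102
Mean = 4478 / 102 = 43.9020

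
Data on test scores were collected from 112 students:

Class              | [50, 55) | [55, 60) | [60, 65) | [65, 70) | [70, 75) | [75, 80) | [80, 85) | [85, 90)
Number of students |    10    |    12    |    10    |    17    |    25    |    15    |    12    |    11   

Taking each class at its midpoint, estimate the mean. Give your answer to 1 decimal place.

Midpoints: 52.5, 57.5, 62.5, 67.5, 72.5, 77.5, 82.5, 87.5
Σfm = 10×52.5 + 12×57.5 + 10×62.5 + 17×67.5 + 25×72.5 + 15×77.5 + 12×82.5 + 11×87.5 = 7915
n = Σf = 112
Mean = 7915 / 112 = 70.6696

70.7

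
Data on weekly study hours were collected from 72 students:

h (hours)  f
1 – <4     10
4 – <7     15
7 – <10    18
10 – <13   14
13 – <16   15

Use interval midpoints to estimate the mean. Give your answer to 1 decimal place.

8.9

Midpoints: 2.5, 5.5, 8.5, 11.5, 14.5
Σfm = 10×2.5 + 15×5.5 + 18×8.5 + 14×11.5 + 15×14.5 = 639
n = Σf = 72
Mean = 639 / 72 = 8.8750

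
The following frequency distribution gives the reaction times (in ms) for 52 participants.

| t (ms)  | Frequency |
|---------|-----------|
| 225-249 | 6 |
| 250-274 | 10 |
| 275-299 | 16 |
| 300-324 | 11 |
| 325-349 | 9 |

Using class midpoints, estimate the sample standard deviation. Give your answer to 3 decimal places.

31.323

Midpoints: 237, 262, 287, 312, 337
n = 52, Σfm = 15099, mean = 290.3654
Σfm² = 4434263
Σf(m − x̄)² = Σfm² − (Σfm)²/n = 4434263 − 15099²/52 = 50036.0577
Sample variance = 50036.0577 / 51 = 981.0992
Standard deviation = √981.0992 = 31.3225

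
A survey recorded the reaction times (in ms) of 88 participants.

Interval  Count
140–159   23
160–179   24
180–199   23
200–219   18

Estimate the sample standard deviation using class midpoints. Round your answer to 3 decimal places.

21.790

Midpoints: 149.5, 169.5, 189.5, 209.5
n = 88, Σfm = 15636, mean = 177.6818
Σfm² = 2819542
Σf(m − x̄)² = Σfm² − (Σfm)²/n = 2819542 − 15636²/88 = 41309.0909
Sample variance = 41309.0909 / 87 = 474.8171
Standard deviation = √474.8171 = 21.7903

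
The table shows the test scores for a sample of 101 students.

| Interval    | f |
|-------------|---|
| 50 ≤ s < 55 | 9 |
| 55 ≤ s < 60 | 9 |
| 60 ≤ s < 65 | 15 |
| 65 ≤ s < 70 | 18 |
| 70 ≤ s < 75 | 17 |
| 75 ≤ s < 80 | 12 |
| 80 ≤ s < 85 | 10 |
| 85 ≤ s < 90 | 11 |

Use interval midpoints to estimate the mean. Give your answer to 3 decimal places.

Midpoints: 52.5, 57.5, 62.5, 67.5, 72.5, 77.5, 82.5, 87.5
Σfm = 9×52.5 + 9×57.5 + 15×62.5 + 18×67.5 + 17×72.5 + 12×77.5 + 10×82.5 + 11×87.5 = 7092.5
n = Σf = 101
Mean = 7092.5 / 101 = 70.2228

70.223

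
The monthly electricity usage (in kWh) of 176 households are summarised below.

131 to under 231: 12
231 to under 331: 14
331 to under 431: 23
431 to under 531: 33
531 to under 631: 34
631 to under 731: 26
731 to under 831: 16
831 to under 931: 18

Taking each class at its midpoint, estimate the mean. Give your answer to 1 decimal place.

Midpoints: 181, 281, 381, 481, 581, 681, 781, 881
Σfm = 12×181 + 14×281 + 23×381 + 33×481 + 34×581 + 26×681 + 16×781 + 18×881 = 96556
n = Σf = 176
Mean = 96556 / 176 = 548.6136

548.6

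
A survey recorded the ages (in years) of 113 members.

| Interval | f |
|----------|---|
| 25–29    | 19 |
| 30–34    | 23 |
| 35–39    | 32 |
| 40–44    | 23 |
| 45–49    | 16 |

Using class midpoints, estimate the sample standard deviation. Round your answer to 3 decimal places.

6.438

Midpoints: 27, 32, 37, 42, 47
n = 113, Σfm = 4151, mean = 36.7345
Σfm² = 157127
Σf(m − x̄)² = Σfm² − (Σfm)²/n = 157127 − 4151²/113 = 4642.0354
Sample variance = 4642.0354 / 112 = 41.4467
Standard deviation = √41.4467 = 6.4379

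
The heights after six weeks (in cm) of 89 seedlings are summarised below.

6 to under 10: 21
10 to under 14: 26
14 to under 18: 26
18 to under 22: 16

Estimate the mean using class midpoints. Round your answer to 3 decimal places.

Midpoints: 8, 12, 16, 20
Σfm = 21×8 + 26×12 + 26×16 + 16×20 = 1216
n = Σf = 89
Mean = 1216 / 89 = 13.6629

13.663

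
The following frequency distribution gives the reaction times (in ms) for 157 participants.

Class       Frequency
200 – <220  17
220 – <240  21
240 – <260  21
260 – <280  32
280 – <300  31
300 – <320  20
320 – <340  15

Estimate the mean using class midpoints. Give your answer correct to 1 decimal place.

270.3

Midpoints: 210, 230, 250, 270, 290, 310, 330
Σfm = 17×210 + 21×230 + 21×250 + 32×270 + 31×290 + 20×310 + 15×330 = 42430
n = Σf = 157
Mean = 42430 / 157 = 270.2548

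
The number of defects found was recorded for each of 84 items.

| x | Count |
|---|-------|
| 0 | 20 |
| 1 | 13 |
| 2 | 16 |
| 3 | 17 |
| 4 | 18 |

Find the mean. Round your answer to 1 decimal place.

2.0

Values: 0, 1, 2, 3, 4
Σfx = 20×0 + 13×1 + 16×2 + 17×3 + 18×4 = 168
n = Σf = 84
Mean = 168 / 84 = 2.0000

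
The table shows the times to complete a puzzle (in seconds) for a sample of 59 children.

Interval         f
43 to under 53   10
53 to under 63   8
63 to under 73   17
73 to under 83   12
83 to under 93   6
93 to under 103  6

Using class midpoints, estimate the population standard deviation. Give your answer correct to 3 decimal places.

15.109

Midpoints: 48, 58, 68, 78, 88, 98
n = 59, Σfm = 4152, mean = 70.3729
Σfm² = 305656
Σf(m − x̄)² = Σfm² − (Σfm)²/n = 305656 − 4152²/59 = 13467.7966
Population variance = 13467.7966 / 59 = 228.2677
Standard deviation = √228.2677 = 15.1085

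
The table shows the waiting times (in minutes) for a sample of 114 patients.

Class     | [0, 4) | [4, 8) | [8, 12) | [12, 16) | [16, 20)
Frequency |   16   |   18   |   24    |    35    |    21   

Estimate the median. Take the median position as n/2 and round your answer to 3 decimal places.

Cumulative frequencies: 16, 34, 58, 93, 114
n = 114; position = n/2 = 57.
This falls in the class [8, 12): L = 8, F = 34, f = 24, h = 4.
Median ≈ 8 + ((57 − 34) / 24) × 4 = 11.8333

11.833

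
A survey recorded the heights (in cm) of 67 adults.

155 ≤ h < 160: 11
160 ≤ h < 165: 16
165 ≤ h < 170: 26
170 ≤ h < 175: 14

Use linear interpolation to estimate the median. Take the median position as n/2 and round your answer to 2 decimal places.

166.25

Cumulative frequencies: 11, 27, 53, 67
n = 67; position = n/2 = 33.5.
This falls in the class 165 ≤ h < 170: L = 165, F = 27, f = 26, h = 5.
Median ≈ 165 + ((33.5 − 27) / 26) × 5 = 166.2500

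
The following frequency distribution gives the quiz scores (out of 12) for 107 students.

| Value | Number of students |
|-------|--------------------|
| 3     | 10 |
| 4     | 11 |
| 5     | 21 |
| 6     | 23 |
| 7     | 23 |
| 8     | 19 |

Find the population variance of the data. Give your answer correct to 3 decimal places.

Values: 3, 4, 5, 6, 7, 8
n = 107, Σfx = 630, mean = 5.8879
Σfx² = 3962
Σf(x − x̄)² = Σfx² − (Σfx)²/n = 3962 − 630²/107 = 252.6542
Population variance = 252.6542 / 107 = 2.3613

2.361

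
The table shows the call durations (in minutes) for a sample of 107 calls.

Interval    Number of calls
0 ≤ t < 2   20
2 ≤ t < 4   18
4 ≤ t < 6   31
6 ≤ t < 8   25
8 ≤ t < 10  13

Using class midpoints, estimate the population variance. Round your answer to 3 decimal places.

Midpoints: 1, 3, 5, 7, 9
n = 107, Σfm = 521, mean = 4.8692
Σfm² = 3235
Σf(m − x̄)² = Σfm² − (Σfm)²/n = 3235 − 521²/107 = 698.1682
Population variance = 698.1682 / 107 = 6.5249

6.525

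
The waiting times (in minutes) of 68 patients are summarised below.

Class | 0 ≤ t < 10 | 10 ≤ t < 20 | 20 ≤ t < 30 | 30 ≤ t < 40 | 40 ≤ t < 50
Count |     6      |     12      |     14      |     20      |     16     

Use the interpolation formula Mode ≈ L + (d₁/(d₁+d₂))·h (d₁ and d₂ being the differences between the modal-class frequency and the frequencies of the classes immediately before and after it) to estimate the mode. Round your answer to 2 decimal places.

Modal class: 30 ≤ t < 40 (highest frequency 20).
d₁ = 20 − 14 = 6, d₂ = 20 − 16 = 4
Mode ≈ 30 + (6/(6+4)) × 10 = 30 + 6.0000 = 36.0000

36.00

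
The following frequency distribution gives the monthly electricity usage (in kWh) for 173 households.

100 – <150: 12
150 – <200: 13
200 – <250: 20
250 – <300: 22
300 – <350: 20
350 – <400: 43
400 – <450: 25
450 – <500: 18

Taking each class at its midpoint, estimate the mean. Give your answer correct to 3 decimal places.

324.422

Midpoints: 125, 175, 225, 275, 325, 375, 425, 475
Σfm = 12×125 + 13×175 + 20×225 + 22×275 + 20×325 + 43×375 + 25×425 + 18×475 = 56125
n = Σf = 173
Mean = 56125 / 173 = 324.4220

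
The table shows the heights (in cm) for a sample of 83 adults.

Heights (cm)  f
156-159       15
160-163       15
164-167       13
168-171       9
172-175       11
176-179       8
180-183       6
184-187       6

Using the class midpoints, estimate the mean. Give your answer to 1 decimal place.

168.6

Midpoints: 157.5, 161.5, 165.5, 169.5, 173.5, 177.5, 181.5, 185.5
Σfm = 15×157.5 + 15×161.5 + 13×165.5 + 9×169.5 + 11×173.5 + 8×177.5 + 6×181.5 + 6×185.5 = 13992.5
n = Σf = 83
Mean = 13992.5 / 83 = 168.5843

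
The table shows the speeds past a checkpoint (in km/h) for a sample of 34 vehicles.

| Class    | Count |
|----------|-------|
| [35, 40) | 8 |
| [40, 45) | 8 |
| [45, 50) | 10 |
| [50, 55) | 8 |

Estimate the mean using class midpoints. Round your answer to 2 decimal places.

Midpoints: 37.5, 42.5, 47.5, 52.5
Σfm = 8×37.5 + 8×42.5 + 10×47.5 + 8×52.5 = 1535
n = Σf = 34
Mean = 1535 / 34 = 45.1471

45.15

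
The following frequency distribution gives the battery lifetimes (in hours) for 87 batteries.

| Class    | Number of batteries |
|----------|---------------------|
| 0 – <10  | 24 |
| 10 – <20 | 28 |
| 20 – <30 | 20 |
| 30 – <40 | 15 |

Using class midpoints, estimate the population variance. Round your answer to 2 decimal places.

110.61

Midpoints: 5, 15, 25, 35
n = 87, Σfm = 1565, mean = 17.9885
Σfm² = 37775
Σf(m − x̄)² = Σfm² − (Σfm)²/n = 37775 − 1565²/87 = 9622.9885
Population variance = 9622.9885 / 87 = 110.6091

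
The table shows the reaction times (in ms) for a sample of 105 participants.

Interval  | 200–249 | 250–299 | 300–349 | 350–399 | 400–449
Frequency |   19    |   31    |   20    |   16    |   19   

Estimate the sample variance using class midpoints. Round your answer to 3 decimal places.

4732.143

Midpoints: 224.5, 274.5, 324.5, 374.5, 424.5
n = 105, Σfm = 33322.5, mean = 317.3571
Σfm² = 11067276.25
Σf(m − x̄)² = Σfm² − (Σfm)²/n = 11067276.25 − 33322.5²/105 = 492142.8571
Sample variance = 492142.8571 / 104 = 4732.1429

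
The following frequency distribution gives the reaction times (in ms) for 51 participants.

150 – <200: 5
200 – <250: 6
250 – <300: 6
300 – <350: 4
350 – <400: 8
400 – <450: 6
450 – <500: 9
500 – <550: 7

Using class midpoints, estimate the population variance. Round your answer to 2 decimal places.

13010.38

Midpoints: 175, 225, 275, 325, 375, 425, 475, 525
n = 51, Σfm = 18675, mean = 366.1765
Σfm² = 7501875
Σf(m − x̄)² = Σfm² − (Σfm)²/n = 7501875 − 18675²/51 = 663529.4118
Population variance = 663529.4118 / 51 = 13010.3806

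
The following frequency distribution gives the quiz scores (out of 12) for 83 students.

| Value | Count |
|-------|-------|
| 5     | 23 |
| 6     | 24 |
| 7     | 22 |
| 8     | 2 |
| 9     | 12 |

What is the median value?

6

Cumulative frequencies: 23, 47, 69, 71, 83
n = 83, so the median is the value in position (n+1)/2 = 42.
Position 42 falls at value 6.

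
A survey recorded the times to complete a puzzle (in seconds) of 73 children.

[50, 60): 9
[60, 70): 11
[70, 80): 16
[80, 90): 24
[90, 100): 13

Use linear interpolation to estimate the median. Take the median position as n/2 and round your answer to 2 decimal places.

Cumulative frequencies: 9, 20, 36, 60, 73
n = 73; position = n/2 = 36.5.
This falls in the class [80, 90): L = 80, F = 36, f = 24, h = 10.
Median ≈ 80 + ((36.5 − 36) / 24) × 10 = 80.2083

80.21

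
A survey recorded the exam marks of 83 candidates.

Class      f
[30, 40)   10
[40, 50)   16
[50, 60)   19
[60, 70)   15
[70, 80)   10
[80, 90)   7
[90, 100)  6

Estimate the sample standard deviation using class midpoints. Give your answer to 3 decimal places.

17.344

Midpoints: 35, 45, 55, 65, 75, 85, 95
n = 83, Σfm = 5005, mean = 60.3012
Σfm² = 326475
Σf(m − x̄)² = Σfm² − (Σfm)²/n = 326475 − 5005²/83 = 24667.4699
Sample variance = 24667.4699 / 82 = 300.8228
Standard deviation = √300.8228 = 17.3442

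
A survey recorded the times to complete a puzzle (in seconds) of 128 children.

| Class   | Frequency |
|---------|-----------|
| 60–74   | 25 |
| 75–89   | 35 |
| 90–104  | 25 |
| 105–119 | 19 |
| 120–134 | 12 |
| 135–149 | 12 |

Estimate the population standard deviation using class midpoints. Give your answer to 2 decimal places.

Midpoints: 67, 82, 97, 112, 127, 142
n = 128, Σfm = 12326, mean = 96.2969
Σfm² = 1256642
Σf(m − x̄)² = Σfm² − (Σfm)²/n = 1256642 − 12326²/128 = 69686.7188
Population variance = 69686.7188 / 128 = 544.4275
Standard deviation = √544.4275 = 23.3330

23.33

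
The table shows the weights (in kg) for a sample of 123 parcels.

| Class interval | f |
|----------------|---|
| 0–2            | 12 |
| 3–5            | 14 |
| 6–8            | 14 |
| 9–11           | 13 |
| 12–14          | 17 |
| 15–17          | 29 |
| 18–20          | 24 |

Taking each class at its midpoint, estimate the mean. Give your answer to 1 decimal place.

Midpoints: 1, 4, 7, 10, 13, 16, 19
Σfm = 12×1 + 14×4 + 14×7 + 13×10 + 17×13 + 29×16 + 24×19 = 1437
n = Σf = 123
Mean = 1437 / 123 = 11.6829

11.7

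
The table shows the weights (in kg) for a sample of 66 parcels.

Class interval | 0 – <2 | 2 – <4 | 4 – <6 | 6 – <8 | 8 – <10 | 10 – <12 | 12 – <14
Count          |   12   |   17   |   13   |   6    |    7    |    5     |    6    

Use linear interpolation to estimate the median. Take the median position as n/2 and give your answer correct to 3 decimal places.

Cumulative frequencies: 12, 29, 42, 48, 55, 60, 66
n = 66; position = n/2 = 33.
This falls in the class 4 – <6: L = 4, F = 29, f = 13, h = 2.
Median ≈ 4 + ((33 − 29) / 13) × 2 = 4.6154

4.615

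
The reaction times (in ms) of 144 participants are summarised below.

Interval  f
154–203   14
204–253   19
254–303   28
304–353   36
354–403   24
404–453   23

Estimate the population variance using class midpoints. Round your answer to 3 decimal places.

Midpoints: 178.5, 228.5, 278.5, 328.5, 378.5, 428.5
n = 144, Σfm = 45404, mean = 315.3056
Σfm² = 15156064
Σf(m − x̄)² = Σfm² − (Σfm)²/n = 15156064 − 45404²/144 = 839930.5556
Population variance = 839930.5556 / 144 = 5832.8511

5832.851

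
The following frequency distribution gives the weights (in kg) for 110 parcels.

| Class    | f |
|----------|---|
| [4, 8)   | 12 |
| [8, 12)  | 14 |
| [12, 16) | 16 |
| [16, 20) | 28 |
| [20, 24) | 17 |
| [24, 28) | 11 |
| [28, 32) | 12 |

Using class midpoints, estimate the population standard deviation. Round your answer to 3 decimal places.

7.123

Midpoints: 6, 10, 14, 18, 22, 26, 30
n = 110, Σfm = 1960, mean = 17.8182
Σfm² = 40504
Σf(m − x̄)² = Σfm² − (Σfm)²/n = 40504 − 1960²/110 = 5580.3636
Population variance = 5580.3636 / 110 = 50.7306
Standard deviation = √50.7306 = 7.1225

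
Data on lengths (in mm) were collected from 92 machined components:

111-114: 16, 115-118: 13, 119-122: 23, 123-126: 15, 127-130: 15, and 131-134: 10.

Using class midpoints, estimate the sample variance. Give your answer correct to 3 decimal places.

40.829

Midpoints: 112.5, 116.5, 120.5, 124.5, 128.5, 132.5
n = 92, Σfm = 11206, mean = 121.8043
Σfm² = 1368655
Σf(m − x̄)² = Σfm² − (Σfm)²/n = 1368655 − 11206²/92 = 3715.4783
Sample variance = 3715.4783 / 91 = 40.8294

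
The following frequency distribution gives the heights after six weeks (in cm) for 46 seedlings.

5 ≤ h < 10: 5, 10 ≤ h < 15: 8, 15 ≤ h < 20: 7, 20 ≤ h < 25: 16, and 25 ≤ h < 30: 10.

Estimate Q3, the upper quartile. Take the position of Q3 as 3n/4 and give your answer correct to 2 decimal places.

24.53

Cumulative frequencies: 5, 13, 20, 36, 46
n = 46; position = 3n/4 = 34.5.
This falls in the class 20 ≤ h < 25: L = 20, F = 20, f = 16, h = 5.
Upper quartile ≈ 20 + ((34.5 − 20) / 16) × 5 = 24.5312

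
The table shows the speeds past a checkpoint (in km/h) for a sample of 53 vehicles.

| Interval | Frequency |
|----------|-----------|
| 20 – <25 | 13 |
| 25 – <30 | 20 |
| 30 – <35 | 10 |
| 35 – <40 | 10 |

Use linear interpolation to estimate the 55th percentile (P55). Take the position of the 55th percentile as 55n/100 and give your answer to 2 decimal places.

29.04

Cumulative frequencies: 13, 33, 43, 53
n = 53; position = 55n/100 = 29.15.
This falls in the class 25 – <30: L = 25, F = 13, f = 20, h = 5.
55th percentile ≈ 25 + ((29.15 − 13) / 20) × 5 = 29.0375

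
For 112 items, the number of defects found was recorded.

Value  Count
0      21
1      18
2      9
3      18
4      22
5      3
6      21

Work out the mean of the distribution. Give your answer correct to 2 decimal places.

2.85

Values: 0, 1, 2, 3, 4, 5, 6
Σfx = 21×0 + 18×1 + 9×2 + 18×3 + 22×4 + 3×5 + 21×6 = 319
n = Σf = 112
Mean = 319 / 112 = 2.8482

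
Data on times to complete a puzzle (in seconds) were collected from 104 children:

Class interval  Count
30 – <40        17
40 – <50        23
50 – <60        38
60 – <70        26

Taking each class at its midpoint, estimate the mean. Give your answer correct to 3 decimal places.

52.019

Midpoints: 35, 45, 55, 65
Σfm = 17×35 + 23×45 + 38×55 + 26×65 = 5410
n = Σf = 104
Mean = 5410 / 104 = 52.0192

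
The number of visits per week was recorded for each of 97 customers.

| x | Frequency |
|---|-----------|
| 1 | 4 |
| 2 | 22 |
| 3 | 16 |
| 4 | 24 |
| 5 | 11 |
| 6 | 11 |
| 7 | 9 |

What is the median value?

Cumulative frequencies: 4, 26, 42, 66, 77, 88, 97
n = 97, so the median is the value in position (n+1)/2 = 49.
Position 49 falls at value 4.

4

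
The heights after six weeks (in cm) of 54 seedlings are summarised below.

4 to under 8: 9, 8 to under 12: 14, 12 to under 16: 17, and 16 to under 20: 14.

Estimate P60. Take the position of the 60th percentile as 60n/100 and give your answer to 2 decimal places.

14.21

Cumulative frequencies: 9, 23, 40, 54
n = 54; position = 60n/100 = 32.4.
This falls in the class 12 to under 16: L = 12, F = 23, f = 17, h = 4.
60th percentile ≈ 12 + ((32.4 − 23) / 17) × 4 = 14.2118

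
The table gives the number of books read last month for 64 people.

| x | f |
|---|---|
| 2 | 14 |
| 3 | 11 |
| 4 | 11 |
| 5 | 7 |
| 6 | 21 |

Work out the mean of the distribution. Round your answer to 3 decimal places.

4.156

Values: 2, 3, 4, 5, 6
Σfx = 14×2 + 11×3 + 11×4 + 7×5 + 21×6 = 266
n = Σf = 64
Mean = 266 / 64 = 4.1562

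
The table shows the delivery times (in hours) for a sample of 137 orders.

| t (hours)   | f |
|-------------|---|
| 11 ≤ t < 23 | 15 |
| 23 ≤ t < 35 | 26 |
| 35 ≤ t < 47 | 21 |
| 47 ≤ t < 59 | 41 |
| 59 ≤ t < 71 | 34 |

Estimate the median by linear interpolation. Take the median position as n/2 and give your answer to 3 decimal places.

Cumulative frequencies: 15, 41, 62, 103, 137
n = 137; position = n/2 = 68.5.
This falls in the class 47 ≤ t < 59: L = 47, F = 62, f = 41, h = 12.
Median ≈ 47 + ((68.5 − 62) / 41) × 12 = 48.9024

48.902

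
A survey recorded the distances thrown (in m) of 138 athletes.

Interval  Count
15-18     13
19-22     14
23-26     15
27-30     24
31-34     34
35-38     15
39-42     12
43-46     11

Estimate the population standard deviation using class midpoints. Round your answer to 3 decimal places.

7.899

Midpoints: 16.5, 20.5, 24.5, 28.5, 32.5, 36.5, 40.5, 44.5
n = 138, Σfm = 4181, mean = 30.2971
Σfm² = 135282.5
Σf(m − x̄)² = Σfm² − (Σfm)²/n = 135282.5 − 4181²/138 = 8610.3188
Population variance = 8610.3188 / 138 = 62.3936
Standard deviation = √62.3936 = 7.8990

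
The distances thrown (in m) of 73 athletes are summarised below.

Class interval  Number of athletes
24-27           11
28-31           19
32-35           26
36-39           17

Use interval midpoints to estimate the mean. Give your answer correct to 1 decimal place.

Midpoints: 25.5, 29.5, 33.5, 37.5
Σfm = 11×25.5 + 19×29.5 + 26×33.5 + 17×37.5 = 2349.5
n = Σf = 73
Mean = 2349.5 / 73 = 32.1849

32.2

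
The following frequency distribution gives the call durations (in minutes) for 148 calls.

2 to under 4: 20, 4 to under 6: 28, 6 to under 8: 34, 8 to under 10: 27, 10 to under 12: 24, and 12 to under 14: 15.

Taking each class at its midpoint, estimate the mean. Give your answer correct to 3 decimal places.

Midpoints: 3, 5, 7, 9, 11, 13
Σfm = 20×3 + 28×5 + 34×7 + 27×9 + 24×11 + 15×13 = 1140
n = Σf = 148
Mean = 1140 / 148 = 7.7027

7.703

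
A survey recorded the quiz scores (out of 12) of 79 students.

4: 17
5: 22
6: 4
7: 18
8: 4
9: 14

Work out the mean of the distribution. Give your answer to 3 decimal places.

6.152

Values: 4, 5, 6, 7, 8, 9
Σfx = 17×4 + 22×5 + 4×6 + 18×7 + 4×8 + 14×9 = 486
n = Σf = 79
Mean = 486 / 79 = 6.1519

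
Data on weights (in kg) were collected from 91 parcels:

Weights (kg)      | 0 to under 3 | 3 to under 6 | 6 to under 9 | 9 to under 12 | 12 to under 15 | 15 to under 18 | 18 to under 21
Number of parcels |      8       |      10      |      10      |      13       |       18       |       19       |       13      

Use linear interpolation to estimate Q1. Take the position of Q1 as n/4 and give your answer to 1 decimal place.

7.4

Cumulative frequencies: 8, 18, 28, 41, 59, 78, 91
n = 91; position = n/4 = 22.75.
This falls in the class 6 to under 9: L = 6, F = 18, f = 10, h = 3.
Lower quartile ≈ 6 + ((22.75 − 18) / 10) × 3 = 7.4250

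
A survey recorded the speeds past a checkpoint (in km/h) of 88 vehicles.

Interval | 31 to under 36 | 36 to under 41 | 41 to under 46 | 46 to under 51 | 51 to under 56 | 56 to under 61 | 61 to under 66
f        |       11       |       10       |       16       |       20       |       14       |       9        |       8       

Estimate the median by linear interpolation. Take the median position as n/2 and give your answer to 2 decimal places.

Cumulative frequencies: 11, 21, 37, 57, 71, 80, 88
n = 88; position = n/2 = 44.
This falls in the class 46 to under 51: L = 46, F = 37, f = 20, h = 5.
Median ≈ 46 + ((44 − 37) / 20) × 5 = 47.7500

47.75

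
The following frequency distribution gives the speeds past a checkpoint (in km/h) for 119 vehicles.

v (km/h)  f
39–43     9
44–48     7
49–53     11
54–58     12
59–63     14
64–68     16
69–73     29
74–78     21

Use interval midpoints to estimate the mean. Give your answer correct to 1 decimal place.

62.9

Midpoints: 41, 46, 51, 56, 61, 66, 71, 76
Σfm = 9×41 + 7×46 + 11×51 + 12×56 + 14×61 + 16×66 + 29×71 + 21×76 = 7489
n = Σf = 119
Mean = 7489 / 119 = 62.9328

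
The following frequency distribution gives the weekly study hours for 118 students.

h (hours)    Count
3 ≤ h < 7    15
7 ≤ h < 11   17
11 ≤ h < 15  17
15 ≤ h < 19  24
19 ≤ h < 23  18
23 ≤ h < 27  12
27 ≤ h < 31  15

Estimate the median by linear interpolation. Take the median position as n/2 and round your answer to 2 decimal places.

16.67

Cumulative frequencies: 15, 32, 49, 73, 91, 103, 118
n = 118; position = n/2 = 59.
This falls in the class 15 ≤ h < 19: L = 15, F = 49, f = 24, h = 4.
Median ≈ 15 + ((59 − 49) / 24) × 4 = 16.6667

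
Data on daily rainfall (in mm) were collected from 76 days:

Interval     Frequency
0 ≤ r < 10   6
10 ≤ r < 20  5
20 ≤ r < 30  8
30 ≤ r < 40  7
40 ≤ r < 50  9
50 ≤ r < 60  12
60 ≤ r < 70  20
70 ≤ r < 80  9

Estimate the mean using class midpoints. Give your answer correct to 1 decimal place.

Midpoints: 5, 15, 25, 35, 45, 55, 65, 75
Σfm = 6×5 + 5×15 + 8×25 + 7×35 + 9×45 + 12×55 + 20×65 + 9×75 = 3590
n = Σf = 76
Mean = 3590 / 76 = 47.2368

47.2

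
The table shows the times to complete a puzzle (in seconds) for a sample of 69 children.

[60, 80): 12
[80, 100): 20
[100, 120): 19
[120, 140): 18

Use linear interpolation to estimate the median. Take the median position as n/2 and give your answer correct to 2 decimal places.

102.63

Cumulative frequencies: 12, 32, 51, 69
n = 69; position = n/2 = 34.5.
This falls in the class [100, 120): L = 100, F = 32, f = 19, h = 20.
Median ≈ 100 + ((34.5 − 32) / 19) × 20 = 102.6316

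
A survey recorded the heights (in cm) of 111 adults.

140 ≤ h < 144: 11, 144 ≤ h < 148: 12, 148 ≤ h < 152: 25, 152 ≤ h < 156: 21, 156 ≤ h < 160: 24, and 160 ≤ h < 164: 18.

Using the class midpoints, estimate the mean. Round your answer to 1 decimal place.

153.2

Midpoints: 142, 146, 150, 154, 158, 162
Σfm = 11×142 + 12×146 + 25×150 + 21×154 + 24×158 + 18×162 = 17006
n = Σf = 111
Mean = 17006 / 111 = 153.2072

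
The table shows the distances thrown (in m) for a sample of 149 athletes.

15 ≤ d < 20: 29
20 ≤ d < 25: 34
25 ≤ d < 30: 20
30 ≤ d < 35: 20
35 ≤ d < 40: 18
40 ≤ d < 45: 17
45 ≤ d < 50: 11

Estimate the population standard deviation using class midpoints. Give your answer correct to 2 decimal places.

Midpoints: 17.5, 22.5, 27.5, 32.5, 37.5, 42.5, 47.5
n = 149, Σfm = 4392.5, mean = 29.4799
Σfm² = 143181.25
Σf(m − x̄)² = Σfm² − (Σfm)²/n = 143181.25 − 4392.5²/149 = 13690.9396
Population variance = 13690.9396 / 149 = 91.8855
Standard deviation = √91.8855 = 9.5857

9.59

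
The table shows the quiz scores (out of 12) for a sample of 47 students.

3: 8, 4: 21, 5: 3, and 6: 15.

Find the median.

4

Cumulative frequencies: 8, 29, 32, 47
n = 47, so the median is the value in position (n+1)/2 = 24.
Position 24 falls at value 4.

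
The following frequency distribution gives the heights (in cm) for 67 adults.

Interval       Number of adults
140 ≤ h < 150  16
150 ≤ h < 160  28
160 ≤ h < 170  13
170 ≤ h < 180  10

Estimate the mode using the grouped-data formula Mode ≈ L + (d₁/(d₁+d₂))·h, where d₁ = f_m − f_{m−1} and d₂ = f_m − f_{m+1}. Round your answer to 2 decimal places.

Modal class: 150 ≤ h < 160 (highest frequency 28).
d₁ = 28 − 16 = 12, d₂ = 28 − 13 = 15
Mode ≈ 150 + (12/(12+15)) × 10 = 150 + 4.4444 = 154.4444

154.44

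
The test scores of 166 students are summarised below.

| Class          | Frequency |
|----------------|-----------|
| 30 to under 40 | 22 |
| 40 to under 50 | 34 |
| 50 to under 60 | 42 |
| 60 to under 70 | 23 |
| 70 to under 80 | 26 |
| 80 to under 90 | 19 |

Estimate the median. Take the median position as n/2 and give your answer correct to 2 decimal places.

56.43

Cumulative frequencies: 22, 56, 98, 121, 147, 166
n = 166; position = n/2 = 83.
This falls in the class 50 to under 60: L = 50, F = 56, f = 42, h = 10.
Median ≈ 50 + ((83 − 56) / 42) × 10 = 56.4286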